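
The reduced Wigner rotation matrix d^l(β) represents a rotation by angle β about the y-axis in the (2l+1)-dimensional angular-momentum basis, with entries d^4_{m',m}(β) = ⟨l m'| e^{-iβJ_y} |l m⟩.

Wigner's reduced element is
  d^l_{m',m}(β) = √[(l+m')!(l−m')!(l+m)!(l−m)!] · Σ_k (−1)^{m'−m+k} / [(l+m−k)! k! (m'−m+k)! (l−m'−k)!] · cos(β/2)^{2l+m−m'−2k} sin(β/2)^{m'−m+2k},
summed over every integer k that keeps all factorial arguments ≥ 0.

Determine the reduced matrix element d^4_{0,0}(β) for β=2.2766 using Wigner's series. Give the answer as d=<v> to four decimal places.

d^4_{0,0}(β=2.2766) via Wigner's sum:
c=cos(2.2766/2)=0.419139, s=sin(2.2766/2)=0.907922; N=√[24·24·24·24]=576.000000
k∈{0,1,2,3,4} keeps every argument non-negative
  k=0: (−1)^0·576.0000/(576)·0.4191^8·0.9079^0 = +0.000952
  k=1: (−1)^1·576.0000/(36)·0.4191^6·0.9079^2 = -0.071509
  k=2: (−1)^2·576.0000/(16)·0.4191^4·0.9079^4 = +0.754967
  k=3: (−1)^3·576.0000/(36)·0.4191^2·0.9079^6 = -1.574444
  k=4: (−1)^4·576.0000/(576)·0.4191^0·0.9079^8 = +0.461731
d^4_{0,0}(2.2766) = +0.000952 -0.071509 +0.754967 -1.574444 +0.461731 = -0.428303

d=-0.4283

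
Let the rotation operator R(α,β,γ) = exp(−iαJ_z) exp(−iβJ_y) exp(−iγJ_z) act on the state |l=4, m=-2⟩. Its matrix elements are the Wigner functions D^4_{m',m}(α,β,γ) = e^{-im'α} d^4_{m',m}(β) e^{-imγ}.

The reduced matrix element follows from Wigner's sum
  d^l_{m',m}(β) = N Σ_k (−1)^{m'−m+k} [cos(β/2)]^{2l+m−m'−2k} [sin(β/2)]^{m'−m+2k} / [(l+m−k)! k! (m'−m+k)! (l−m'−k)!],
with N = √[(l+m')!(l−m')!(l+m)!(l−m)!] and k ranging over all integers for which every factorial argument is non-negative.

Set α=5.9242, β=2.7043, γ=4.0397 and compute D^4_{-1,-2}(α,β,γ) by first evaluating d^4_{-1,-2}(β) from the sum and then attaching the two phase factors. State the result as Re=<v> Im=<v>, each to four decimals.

Re=-0.0158 Im=-0.1175

First d^4_{-1,-2}(β=2.7043), then the phase factors e^{-i(-1)α} and e^{-i(-2)γ}:
Half-angle: c=0.216908, s=0.976192. N=√(6·120·2·720)=1018.233765
The bounds max(0,m−m')=0 and min(l+m,l−m')=2 give 3 terms
  k=0: (−1)^1·1018.2338/(240)·0.2169^7·0.9762^1 = -0.000094
  k=1: (−1)^2·1018.2338/(48)·0.2169^5·0.9762^3 = +0.009475
  k=2: (−1)^3·1018.2338/(72)·0.2169^3·0.9762^5 = -0.127944
d^4_{-1,-2}(2.7043) = -0.000094 +0.009475 -0.127944 = -0.118562
Attach z-rotation phases: D = e^{-i(-1)(5.9242)}·(-0.118562)·e^{-i(-2)(4.0397)} = -0.015789-0.117506i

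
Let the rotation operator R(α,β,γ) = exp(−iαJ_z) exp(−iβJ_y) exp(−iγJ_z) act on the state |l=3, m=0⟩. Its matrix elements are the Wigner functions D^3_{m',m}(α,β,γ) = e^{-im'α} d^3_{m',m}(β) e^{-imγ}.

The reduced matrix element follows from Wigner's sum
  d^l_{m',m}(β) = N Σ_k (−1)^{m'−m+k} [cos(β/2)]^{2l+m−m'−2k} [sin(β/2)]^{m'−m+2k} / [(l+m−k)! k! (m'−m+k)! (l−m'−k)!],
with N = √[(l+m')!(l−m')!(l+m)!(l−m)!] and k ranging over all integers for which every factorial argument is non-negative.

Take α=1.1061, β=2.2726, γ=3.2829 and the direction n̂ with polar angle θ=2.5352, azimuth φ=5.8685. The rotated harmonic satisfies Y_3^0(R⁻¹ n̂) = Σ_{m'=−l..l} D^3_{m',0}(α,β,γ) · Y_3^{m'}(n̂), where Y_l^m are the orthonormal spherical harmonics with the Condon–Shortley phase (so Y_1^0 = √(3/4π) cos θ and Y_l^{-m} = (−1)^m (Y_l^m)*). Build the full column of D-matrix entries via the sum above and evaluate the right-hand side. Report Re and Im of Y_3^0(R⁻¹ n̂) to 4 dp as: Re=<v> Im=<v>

Re=-0.3040 Im=0.0000

Need the full column D^3_{m',0} for m'=−3..3 at α=1.1061, β=2.2726, γ=3.2829.
cos(β/2)=0.420954, sin(β/2)=0.907082
d^3_{-3,0}: single k=3 term ⇒ +0.248976;  D = -0.245099-0.043767i
d^3_{-2,0}: k∈[2..3] ⇒ +0.141511 -0.657076 = -0.515565;  D = +0.308473-0.413100i
d^3_{-1,0}: k∈[1..3] ⇒ +0.041534 -0.578568 +0.895484 = +0.358451;  D = +0.160640+0.320440i
d^3_{0,0}: k∈[0..3] ⇒ +0.005564 -0.232527 +1.079686 -0.557032 = +0.295692;  D = +0.295692+0.000000i
d^3_{1,0}: k∈[0..2] ⇒ -0.041534 +0.578568 -0.895484 = -0.358451;  D = -0.160640+0.320440i
d^3_{2,0}: k∈[0..1] ⇒ +0.141511 -0.657076 = -0.515565;  D = +0.308473+0.413100i
d^3_{3,0}: single k=0 term ⇒ -0.248976;  D = +0.245099-0.043767i
Y_3^{m'}(θ=2.5352,φ=5.8685) and Σ D·Y over m':
  (-0.2451-0.0438i)·(+0.0248+0.0731i)  (+0.3085-0.4131i)·(-0.1842-0.2012i)  (+0.1606+0.3204i)·(+0.4005+0.1763i)  (+0.2957+0.0000i)·(-0.1153+0.0000i)  (-0.1606+0.3204i)·(-0.4005+0.1763i)  (+0.3085+0.4131i)·(-0.1842+0.2012i)  (+0.2451-0.0438i)·(-0.0248+0.0731i)
Y_3^0(R⁻¹ n̂) = -0.303999+0.000000i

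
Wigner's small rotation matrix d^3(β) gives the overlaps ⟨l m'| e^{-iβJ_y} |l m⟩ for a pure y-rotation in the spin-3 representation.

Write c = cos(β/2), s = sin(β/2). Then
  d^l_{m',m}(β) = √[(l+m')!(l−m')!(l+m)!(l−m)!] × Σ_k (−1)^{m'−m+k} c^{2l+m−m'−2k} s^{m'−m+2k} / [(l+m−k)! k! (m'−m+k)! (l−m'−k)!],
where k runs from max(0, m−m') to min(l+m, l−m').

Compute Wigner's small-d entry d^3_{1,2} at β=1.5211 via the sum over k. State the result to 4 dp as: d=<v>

d^3_{1,2}(β=1.5211) via Wigner's sum:
c=cos(1.5211/2)=0.724457, s=sin(1.5211/2)=0.689320; N=√[24·2·120·1]=75.894664
Admissible k: 1..2 (factorial args all ≥0)
  k=1: (−1)^0·75.8947/(24)·0.7245^5·0.6893^1 = +0.434995
  k=2: (−1)^1·75.8947/(12)·0.7245^3·0.6893^3 = -0.787645
d^3_{1,2}(1.5211) = +0.434995 -0.787645 = -0.352650

d=-0.3527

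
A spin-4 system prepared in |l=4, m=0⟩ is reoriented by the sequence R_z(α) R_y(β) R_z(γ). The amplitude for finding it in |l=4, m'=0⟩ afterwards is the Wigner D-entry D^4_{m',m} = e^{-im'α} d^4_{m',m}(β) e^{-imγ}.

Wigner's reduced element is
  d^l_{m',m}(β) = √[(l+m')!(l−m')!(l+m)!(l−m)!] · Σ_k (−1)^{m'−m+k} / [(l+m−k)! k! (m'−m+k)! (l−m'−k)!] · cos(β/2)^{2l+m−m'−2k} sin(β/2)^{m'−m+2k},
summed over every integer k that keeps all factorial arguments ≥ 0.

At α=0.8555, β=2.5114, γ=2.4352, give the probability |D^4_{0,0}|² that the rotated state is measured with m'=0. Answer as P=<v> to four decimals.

P=0.0436

First d^4_{0,0}(β=2.5114), then the phase factors e^{-i(0)α} and e^{-i(0)γ}:
Half-angle: c=0.309908, s=0.950767. N=√(24·24·24·24)=576.000000
Admissible k: 0..4 (factorial args all ≥0)
  k=0: (−1)^0·576.0000/(576)·0.3099^8·0.9508^0 = +0.000085
  k=1: (−1)^1·576.0000/(36)·0.3099^6·0.9508^2 = -0.012813
  k=2: (−1)^2·576.0000/(16)·0.3099^4·0.9508^4 = +0.271350
  k=3: (−1)^3·576.0000/(36)·0.3099^2·0.9508^6 = -1.135087
  k=4: (−1)^4·576.0000/(576)·0.3099^0·0.9508^8 = +0.667715
d^4_{0,0}(2.5114) = +0.000085 -0.012813 +0.271350 -1.135087 +0.667715 = -0.208750
|D^4_{0,0}|² = |d^4_{0,0}(β)|² = (-0.208750)² = 0.043577 (the z-rotation phases have unit modulus)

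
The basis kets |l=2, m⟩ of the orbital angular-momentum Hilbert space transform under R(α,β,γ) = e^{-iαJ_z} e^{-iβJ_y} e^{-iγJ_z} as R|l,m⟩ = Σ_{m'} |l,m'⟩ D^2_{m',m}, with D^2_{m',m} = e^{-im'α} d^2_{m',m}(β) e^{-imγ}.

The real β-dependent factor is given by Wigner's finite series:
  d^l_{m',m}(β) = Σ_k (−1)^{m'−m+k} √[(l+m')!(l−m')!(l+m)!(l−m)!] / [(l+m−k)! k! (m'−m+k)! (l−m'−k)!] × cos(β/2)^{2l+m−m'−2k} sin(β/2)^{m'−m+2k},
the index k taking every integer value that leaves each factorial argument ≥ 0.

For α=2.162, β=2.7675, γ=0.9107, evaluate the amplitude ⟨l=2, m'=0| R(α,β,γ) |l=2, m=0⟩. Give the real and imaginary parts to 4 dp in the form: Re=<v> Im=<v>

Split into d^2_{0,0}(β=2.7675) × two z-phases.
c=cos(2.7675/2)=0.185958, s=sin(2.7675/2)=0.982558; N=√[2·2·2·2]=4.000000
The bounds max(0,m−m')=0 and min(l+m,l−m')=2 give 3 terms
  k=0: (−1)^0·4.0000/(4)·0.1860^4·0.9826^0 = +0.001196
  k=1: (−1)^1·4.0000/(1)·0.1860^2·0.9826^2 = -0.133538
  k=2: (−1)^2·4.0000/(4)·0.1860^0·0.9826^4 = +0.932035
d^2_{0,0}(2.7675) = +0.001196 -0.133538 +0.932035 = +0.799693
Attach z-rotation phases: D = e^{-i(0)(2.162)}·(+0.799693)·e^{-i(0)(0.9107)} = +0.799693+0.000000i

Re=0.7997 Im=0.0000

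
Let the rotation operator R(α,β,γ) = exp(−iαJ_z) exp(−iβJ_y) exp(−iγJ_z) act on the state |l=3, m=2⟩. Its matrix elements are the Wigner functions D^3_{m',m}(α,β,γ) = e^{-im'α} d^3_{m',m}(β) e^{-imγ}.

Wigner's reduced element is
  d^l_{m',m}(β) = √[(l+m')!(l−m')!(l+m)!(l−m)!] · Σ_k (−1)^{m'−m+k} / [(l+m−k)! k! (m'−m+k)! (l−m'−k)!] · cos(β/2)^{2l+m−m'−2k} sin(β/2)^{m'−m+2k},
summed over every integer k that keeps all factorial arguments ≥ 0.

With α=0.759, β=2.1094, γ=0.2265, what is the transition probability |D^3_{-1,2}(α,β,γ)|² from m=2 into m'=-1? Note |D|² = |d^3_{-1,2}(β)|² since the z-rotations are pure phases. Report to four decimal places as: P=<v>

P=0.0765

D^3_{-1,2}(0.759,2.1094,0.2265) = e^{-i·-1·0.759}·d^3_{-1,2}(2.1094)·e^{-i·2·0.2265}. Compute d first:
Half-angle: c=0.493489, s=0.869752. N=√(2·24·120·1)=75.894664
Admissible k: 3..4 (factorial args all ≥0)
  k=3: (−1)^0·75.8947/(12)·0.4935^3·0.8698^3 = +0.500090
  k=4: (−1)^1·75.8947/(24)·0.4935^1·0.8698^5 = -0.776703
d^3_{-1,2}(2.1094) = +0.500090 -0.776703 = -0.276613
|D^3_{-1,2}|² = |d^3_{-1,2}(β)|² = (-0.276613)² = 0.076515 (the z-rotation phases have unit modulus)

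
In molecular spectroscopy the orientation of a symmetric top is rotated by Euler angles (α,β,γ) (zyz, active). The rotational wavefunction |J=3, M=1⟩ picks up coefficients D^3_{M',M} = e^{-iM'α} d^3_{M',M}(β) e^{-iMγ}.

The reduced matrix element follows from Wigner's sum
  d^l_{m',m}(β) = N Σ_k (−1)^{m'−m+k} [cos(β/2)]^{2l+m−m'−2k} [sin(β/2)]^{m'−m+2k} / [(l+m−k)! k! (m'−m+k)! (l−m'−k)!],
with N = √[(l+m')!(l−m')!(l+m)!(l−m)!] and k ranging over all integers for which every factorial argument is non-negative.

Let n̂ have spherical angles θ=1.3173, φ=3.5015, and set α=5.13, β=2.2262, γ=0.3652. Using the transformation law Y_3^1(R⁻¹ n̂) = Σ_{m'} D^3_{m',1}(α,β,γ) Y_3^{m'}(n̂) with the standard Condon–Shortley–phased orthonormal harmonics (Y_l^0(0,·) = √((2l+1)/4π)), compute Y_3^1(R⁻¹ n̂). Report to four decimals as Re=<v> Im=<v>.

Need the full column D^3_{m',1} for m'=−3..3 at α=5.13, β=2.2262, γ=0.3652.
cos(β/2)=0.441883, sin(β/2)=0.897073
d^3_{-3,1}: single k=4 term ⇒ +0.489746;  D = -0.379837+0.309152i
d^3_{-2,1}: k∈[3..4] ⇒ +0.393944 -0.811793 = -0.417850;  D = +0.372537+0.189247i
d^3_{-1,1}: k∈[2..4] ⇒ +0.184092 -1.011614 +0.521154 = -0.306368;  D = -0.016050+0.305947i
d^3_{0,1}: k∈[1..3] ⇒ +0.052354 -0.647316 +0.889275 = +0.294314;  D = +0.274905-0.105110i
d^3_{1,1}: k∈[0..2] ⇒ +0.007445 -0.245456 +0.758711 = +0.520699;  D = +0.367236+0.369141i
d^3_{2,1}: k∈[0..1] ⇒ -0.047793 +0.393944 = +0.346151;  D = -0.125294+0.322679i
d^3_{3,1}: single k=0 term ⇒ +0.118831;  D = -0.118698+0.005611i
Y_3^{m'}(θ=1.3173,φ=3.5015) and Σ D·Y over m':
  (-0.3798+0.3092i)·(-0.1785+0.3338i)  (+0.3725+0.1892i)·(+0.1806-0.1583i)  (-0.0160+0.3059i)·(+0.2007-0.0755i)  (+0.2749-0.1051i)·(-0.2513+0.0000i)  (+0.3672+0.3691i)·(-0.2007-0.0755i)  (-0.1253+0.3227i)·(+0.1806+0.1583i)  (-0.1187+0.0056i)·(+0.1785+0.3338i)
Y_3^1(R⁻¹ n̂) = -0.129959-0.219734i

Re=-0.1300 Im=-0.2197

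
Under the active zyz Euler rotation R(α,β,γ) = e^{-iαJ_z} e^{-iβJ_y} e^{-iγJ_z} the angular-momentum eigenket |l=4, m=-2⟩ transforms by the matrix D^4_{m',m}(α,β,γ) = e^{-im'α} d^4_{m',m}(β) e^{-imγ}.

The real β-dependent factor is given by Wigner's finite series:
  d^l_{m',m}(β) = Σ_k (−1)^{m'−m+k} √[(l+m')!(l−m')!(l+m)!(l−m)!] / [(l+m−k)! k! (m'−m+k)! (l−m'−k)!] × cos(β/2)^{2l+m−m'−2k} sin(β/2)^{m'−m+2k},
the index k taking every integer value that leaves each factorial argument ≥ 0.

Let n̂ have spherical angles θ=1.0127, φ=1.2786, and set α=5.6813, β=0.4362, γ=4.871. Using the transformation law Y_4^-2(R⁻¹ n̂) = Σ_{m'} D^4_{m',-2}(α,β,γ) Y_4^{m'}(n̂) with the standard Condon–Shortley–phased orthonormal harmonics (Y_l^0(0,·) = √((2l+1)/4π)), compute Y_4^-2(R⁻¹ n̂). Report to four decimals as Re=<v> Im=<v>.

Need the full column D^4_{m',-2} for m'=−4..4 at α=5.6813, β=0.4362, γ=4.871.
cos(β/2)=0.976310, sin(β/2)=0.216375
d^4_{-4,-2}: single k=2 term ⇒ +0.214546;  D = +0.106515+0.186238i
d^4_{-3,-2}: k∈[1..2] ⇒ +0.684520 -0.100866 = +0.583654;  D = -0.048017+0.581675i
d^4_{-2,-2}: k∈[0..2] ⇒ +0.825473 -0.486545 +0.029872 = +0.368801;  D = -0.233116+0.285782i
d^4_{-1,-2}: k∈[0..2] ⇒ -0.776173 +0.190619 -0.006242 = -0.591796;  D = +0.567979-0.166196i
d^4_{0,-2}: k∈[0..2] ⇒ +0.384647 -0.050381 +0.000928 = +0.335194;  D = -0.318470-0.104557i
d^4_{1,-2}: k∈[0..2] ⇒ -0.127080 +0.009363 -0.000092 = -0.117809;  D = +0.071455+0.093665i
d^4_{2,-2}: k∈[0..2] ⇒ +0.029872 -0.001174 +0.000005 = +0.028703;  D = -0.001429-0.028668i
d^4_{3,-2}: k∈[0..1] ⇒ -0.004954 +0.000081 = -0.004873;  D = -0.002556+0.004149i
d^4_{4,-2}: single k=0 term ⇒ +0.000518;  D = +0.000473-0.000210i
Y_4^{m'}(θ=1.0127,φ=1.2786) and Σ D·Y over m':
  (+0.1065+0.1862i)·(+0.0896+0.2109i)  (-0.0480+0.5817i)·(-0.3109+0.2588i)  (-0.2331+0.2858i)·(-0.1934-0.1279i)  (+0.5680-0.1662i)·(-0.0635+0.2110i)  (-0.3185-0.1046i)·(-0.2815+0.0000i)  (+0.0715+0.0937i)·(+0.0635+0.2110i)  (-0.0014-0.0287i)·(-0.1934+0.1279i)  (-0.0026+0.0041i)·(+0.3109+0.2588i)  (+0.0005-0.0002i)·(+0.0896-0.2109i)
Y_4^-2(R⁻¹ n̂) = -0.008230+0.007136i

Re=-0.0082 Im=0.0071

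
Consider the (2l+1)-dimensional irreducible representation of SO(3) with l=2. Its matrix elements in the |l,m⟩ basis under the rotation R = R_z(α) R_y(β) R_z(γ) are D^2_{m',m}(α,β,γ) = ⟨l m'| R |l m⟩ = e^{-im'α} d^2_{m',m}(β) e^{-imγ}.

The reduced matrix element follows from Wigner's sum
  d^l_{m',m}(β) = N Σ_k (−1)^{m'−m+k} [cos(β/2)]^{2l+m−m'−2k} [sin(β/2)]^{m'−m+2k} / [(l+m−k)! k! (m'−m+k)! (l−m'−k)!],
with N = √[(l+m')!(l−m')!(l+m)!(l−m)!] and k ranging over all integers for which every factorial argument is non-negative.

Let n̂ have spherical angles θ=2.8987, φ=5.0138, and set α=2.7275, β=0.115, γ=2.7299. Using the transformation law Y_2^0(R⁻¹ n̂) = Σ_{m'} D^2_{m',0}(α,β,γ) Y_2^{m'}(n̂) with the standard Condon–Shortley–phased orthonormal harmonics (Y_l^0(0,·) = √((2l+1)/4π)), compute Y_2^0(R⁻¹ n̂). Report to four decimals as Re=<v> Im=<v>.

Re=0.5977 Im=0.0000

Need the full column D^2_{m',0} for m'=−2..2 at α=2.7275, β=0.115, γ=2.7299.
cos(β/2)=0.998347, sin(β/2)=0.057468
d^2_{-2,0}: single k=2 term ⇒ +0.008063;  D = +0.005452-0.005940i
d^2_{-1,0}: k∈[1..2] ⇒ +0.140071 -0.000464 = +0.139607;  D = -0.127808+0.056172i
d^2_{0,0}: k∈[0..2] ⇒ +0.993406 -0.013167 +0.000011 = +0.980250;  D = +0.980250+0.000000i
d^2_{1,0}: k∈[0..1] ⇒ -0.140071 +0.000464 = -0.139607;  D = +0.127808+0.056172i
d^2_{2,0}: single k=0 term ⇒ +0.008063;  D = +0.005452+0.005940i
Y_2^{m'}(θ=2.8987,φ=5.0138) and Σ D·Y over m':
  (+0.0055-0.0059i)·(-0.0184+0.0127i)  (-0.1278+0.0562i)·(-0.0535-0.1722i)  (+0.9802+0.0000i)·(+0.5761+0.0000i)  (+0.1278+0.0562i)·(+0.0535-0.1722i)  (+0.0055+0.0059i)·(-0.0184-0.0127i)
Y_2^0(R⁻¹ n̂) = +0.597658-0.000000i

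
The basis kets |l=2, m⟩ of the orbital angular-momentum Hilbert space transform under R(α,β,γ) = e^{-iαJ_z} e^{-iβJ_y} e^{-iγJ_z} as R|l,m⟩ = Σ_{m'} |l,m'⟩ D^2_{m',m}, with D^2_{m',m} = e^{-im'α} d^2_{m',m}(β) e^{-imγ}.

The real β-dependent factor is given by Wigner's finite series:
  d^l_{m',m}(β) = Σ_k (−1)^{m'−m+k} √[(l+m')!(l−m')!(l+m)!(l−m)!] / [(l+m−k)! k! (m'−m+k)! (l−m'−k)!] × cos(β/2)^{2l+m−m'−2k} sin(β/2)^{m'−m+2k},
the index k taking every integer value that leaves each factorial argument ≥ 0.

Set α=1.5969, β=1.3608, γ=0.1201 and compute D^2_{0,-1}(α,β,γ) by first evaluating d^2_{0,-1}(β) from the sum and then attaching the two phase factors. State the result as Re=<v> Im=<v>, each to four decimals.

First d^2_{0,-1}(β=1.3608), then the phase factors e^{-i(0)α} and e^{-i(-1)γ}:
With c≡cos(β/2)=0.777321 and s≡sin(β/2)=0.629104, N=[2·2·1·6]^{1/2}=4.898979
The bounds max(0,m−m')=0 and min(l+m,l−m')=1 give 2 terms
  k=0: (−1)^1·4.8990/(2)·0.7773^3·0.6291^1 = -0.723768
  k=1: (−1)^2·4.8990/(2)·0.7773^1·0.6291^3 = +0.474071
d^2_{0,-1}(1.3608) = -0.723768 +0.474071 = -0.249697
D = (+1.000000+0.000000i)·(-0.249697)·(+0.992797+0.119811i) = -0.247899-0.029917i

Re=-0.2479 Im=-0.0299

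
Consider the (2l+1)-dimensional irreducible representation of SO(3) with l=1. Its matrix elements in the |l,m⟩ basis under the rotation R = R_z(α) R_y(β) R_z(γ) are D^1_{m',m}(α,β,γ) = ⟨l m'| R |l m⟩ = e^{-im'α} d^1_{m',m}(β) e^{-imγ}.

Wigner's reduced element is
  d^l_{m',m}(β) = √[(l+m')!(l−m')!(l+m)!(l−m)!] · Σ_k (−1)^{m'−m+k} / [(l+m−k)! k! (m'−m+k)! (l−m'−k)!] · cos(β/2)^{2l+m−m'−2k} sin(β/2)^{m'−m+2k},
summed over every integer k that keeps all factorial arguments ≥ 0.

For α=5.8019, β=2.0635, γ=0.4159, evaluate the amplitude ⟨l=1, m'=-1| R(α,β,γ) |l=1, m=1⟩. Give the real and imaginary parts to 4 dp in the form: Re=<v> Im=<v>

Re=0.4594 Im=-0.5756

Split into d^1_{-1,1}(β=2.0635) × two z-phases.
Half-angle: c=0.513318, s=0.858199. N=√(1·2·2·1)=2.000000
k∈{2} keeps every argument non-negative
  k=2: (−1)^0·2.0000/(2)·0.5133^0·0.8582^2 = +0.736505
d^1_{-1,1}(2.0635) = +0.736505
Phases: e^{-i·(-1)·5.8019}=+0.886401-0.462919i, e^{-i·(1)·0.4159}=+0.914753-0.404013i ⇒ D=+0.459441-0.575633i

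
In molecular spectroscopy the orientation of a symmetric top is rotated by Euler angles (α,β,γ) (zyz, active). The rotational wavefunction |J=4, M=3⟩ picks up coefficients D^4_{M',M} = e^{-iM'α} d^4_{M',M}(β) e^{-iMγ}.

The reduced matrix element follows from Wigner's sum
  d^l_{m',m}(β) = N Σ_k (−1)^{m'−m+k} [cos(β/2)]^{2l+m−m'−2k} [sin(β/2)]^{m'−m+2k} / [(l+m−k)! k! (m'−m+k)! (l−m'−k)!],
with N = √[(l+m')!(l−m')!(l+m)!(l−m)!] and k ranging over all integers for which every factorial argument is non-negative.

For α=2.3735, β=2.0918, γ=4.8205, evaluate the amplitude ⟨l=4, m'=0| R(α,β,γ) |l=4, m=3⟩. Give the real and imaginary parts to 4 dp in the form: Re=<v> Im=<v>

Re=0.1531 Im=0.4553

Split into d^4_{0,3}(β=2.0918) × two z-phases.
With c≡cos(β/2)=0.501123 and s≡sin(β/2)=0.865376, N=[24·24·5040·1]^{1/2}=1703.830978
Admissible k: 3..4 (factorial args all ≥0)
  k=3: (−1)^0·1703.8310/(144)·0.5011^5·0.8654^3 = +0.242327
  k=4: (−1)^1·1703.8310/(144)·0.5011^3·0.8654^5 = -0.722640
d^4_{0,3}(2.0918) = +0.242327 -0.722640 = -0.480313
Phases: e^{-i·(0)·2.3735}=+1.000000+0.000000i, e^{-i·(3)·4.8205}=-0.318677-0.947863i ⇒ D=+0.153065+0.455271i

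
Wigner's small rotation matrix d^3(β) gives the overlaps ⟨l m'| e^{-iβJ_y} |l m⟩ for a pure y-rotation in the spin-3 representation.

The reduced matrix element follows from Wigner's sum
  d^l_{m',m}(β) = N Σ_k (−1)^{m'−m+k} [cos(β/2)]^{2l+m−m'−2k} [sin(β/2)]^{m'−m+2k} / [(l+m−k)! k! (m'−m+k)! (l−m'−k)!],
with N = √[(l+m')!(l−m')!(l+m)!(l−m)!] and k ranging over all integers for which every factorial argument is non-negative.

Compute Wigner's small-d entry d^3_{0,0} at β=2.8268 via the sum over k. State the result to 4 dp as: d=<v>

d^3_{0,0}(β=2.8268) via Wigner's sum:
c=cos(2.8268/2)=0.156747, s=sin(2.8268/2)=0.987639; N=√[6·6·6·6]=36.000000
k: max(0,(0)−(0))=0 … min(3+(0),3−(0))=3
  k=0: (−1)^0·36.0000/(36)·0.1567^6·0.9876^0 = +0.000015
  k=1: (−1)^1·36.0000/(4)·0.1567^4·0.9876^2 = -0.005300
  k=2: (−1)^2·36.0000/(4)·0.1567^2·0.9876^4 = +0.210395
  k=3: (−1)^3·36.0000/(36)·0.1567^0·0.9876^6 = -0.928087
d^3_{0,0}(2.8268) = +0.000015 -0.005300 +0.210395 -0.928087 = -0.722977

d=-0.7230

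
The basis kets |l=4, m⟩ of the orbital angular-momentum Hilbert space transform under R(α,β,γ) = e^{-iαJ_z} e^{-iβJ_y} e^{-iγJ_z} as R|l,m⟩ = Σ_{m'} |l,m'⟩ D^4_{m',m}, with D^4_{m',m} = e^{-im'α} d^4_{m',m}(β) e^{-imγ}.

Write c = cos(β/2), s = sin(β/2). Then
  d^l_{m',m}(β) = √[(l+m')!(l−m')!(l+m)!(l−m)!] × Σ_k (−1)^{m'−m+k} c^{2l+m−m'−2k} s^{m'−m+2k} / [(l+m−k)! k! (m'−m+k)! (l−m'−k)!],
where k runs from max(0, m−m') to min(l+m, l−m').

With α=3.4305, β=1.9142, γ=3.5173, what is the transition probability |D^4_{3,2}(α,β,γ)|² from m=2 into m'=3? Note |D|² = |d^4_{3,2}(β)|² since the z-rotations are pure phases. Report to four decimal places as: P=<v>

First d^4_{3,2}(β=1.9142), then the phase factors e^{-i(3)α} and e^{-i(2)γ}:
Half-angle: c=0.575893, s=0.817525. N=√(5040·1·720·2)=2693.993318
k∈{0,1} keeps every argument non-negative
  k=0: (−1)^1·2693.9933/(720)·0.5759^7·0.8175^1 = -0.064263
  k=1: (−1)^2·2693.9933/(240)·0.5759^5·0.8175^3 = +0.388506
d^4_{3,2}(1.9142) = -0.064263 +0.388506 = +0.324244
|D^4_{3,2}|² = |d^4_{3,2}(β)|² = (+0.324244)² = 0.105134 (the z-rotation phases have unit modulus)

P=0.1051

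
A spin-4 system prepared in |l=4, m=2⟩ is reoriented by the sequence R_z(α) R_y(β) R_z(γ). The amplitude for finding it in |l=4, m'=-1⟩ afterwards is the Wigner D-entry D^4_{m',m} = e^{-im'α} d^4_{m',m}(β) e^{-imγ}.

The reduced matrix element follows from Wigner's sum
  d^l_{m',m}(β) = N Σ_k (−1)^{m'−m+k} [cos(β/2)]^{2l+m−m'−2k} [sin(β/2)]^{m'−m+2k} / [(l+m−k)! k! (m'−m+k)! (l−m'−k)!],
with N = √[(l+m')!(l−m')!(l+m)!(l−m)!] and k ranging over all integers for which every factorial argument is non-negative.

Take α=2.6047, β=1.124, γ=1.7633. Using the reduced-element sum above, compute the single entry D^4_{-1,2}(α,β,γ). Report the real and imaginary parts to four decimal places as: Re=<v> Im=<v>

Split into d^4_{-1,2}(β=1.124) × two z-phases.
With c≡cos(β/2)=0.846191 and s≡sin(β/2)=0.532880, N=[6·120·720·2]^{1/2}=1018.233765
The bounds max(0,m−m')=3 and min(l+m,l−m')=5 give 3 terms
  k=3: (−1)^0·1018.2338/(72)·0.8462^5·0.5329^3 = +0.928420
  k=4: (−1)^1·1018.2338/(48)·0.8462^3·0.5329^5 = -0.552277
  k=5: (−1)^2·1018.2338/(240)·0.8462^1·0.5329^7 = +0.043803
d^4_{-1,2}(1.124) = +0.928420 -0.552277 +0.043803 = +0.419946
Attach z-rotation phases: D = e^{-i(-1)(2.6047)}·(+0.419946)·e^{-i(2)(1.7633)} = +0.253777-0.334593i

Re=0.2538 Im=-0.3346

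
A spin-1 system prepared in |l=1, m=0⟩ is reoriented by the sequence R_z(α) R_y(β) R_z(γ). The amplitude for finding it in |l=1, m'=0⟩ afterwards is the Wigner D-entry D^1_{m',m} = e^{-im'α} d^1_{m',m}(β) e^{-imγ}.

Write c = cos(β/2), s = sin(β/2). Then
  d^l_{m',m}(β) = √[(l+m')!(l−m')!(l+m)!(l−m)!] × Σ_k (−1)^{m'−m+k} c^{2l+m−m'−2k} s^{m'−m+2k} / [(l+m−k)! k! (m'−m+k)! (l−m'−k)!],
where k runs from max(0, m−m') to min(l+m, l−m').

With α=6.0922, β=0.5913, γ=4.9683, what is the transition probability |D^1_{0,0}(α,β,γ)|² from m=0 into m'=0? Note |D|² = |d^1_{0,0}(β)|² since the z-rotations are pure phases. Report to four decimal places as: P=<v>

P=0.6893

First d^1_{0,0}(β=0.5913), then the phase factors e^{-i(0)α} and e^{-i(0)γ}:
c=cos(0.5913/2)=0.956613, s=sin(0.5913/2)=0.291362; N=√[1·1·1·1]=1.000000
Admissible k: 0..1 (factorial args all ≥0)
  k=0: (−1)^0·1.0000/(1)·0.9566^2·0.2914^0 = +0.915108
  k=1: (−1)^1·1.0000/(1)·0.9566^0·0.2914^2 = -0.084892
d^1_{0,0}(0.5913) = +0.915108 -0.084892 = +0.830217
|D^1_{0,0}|² = |d^1_{0,0}(β)|² = (+0.830217)² = 0.689260 (the z-rotation phases have unit modulus)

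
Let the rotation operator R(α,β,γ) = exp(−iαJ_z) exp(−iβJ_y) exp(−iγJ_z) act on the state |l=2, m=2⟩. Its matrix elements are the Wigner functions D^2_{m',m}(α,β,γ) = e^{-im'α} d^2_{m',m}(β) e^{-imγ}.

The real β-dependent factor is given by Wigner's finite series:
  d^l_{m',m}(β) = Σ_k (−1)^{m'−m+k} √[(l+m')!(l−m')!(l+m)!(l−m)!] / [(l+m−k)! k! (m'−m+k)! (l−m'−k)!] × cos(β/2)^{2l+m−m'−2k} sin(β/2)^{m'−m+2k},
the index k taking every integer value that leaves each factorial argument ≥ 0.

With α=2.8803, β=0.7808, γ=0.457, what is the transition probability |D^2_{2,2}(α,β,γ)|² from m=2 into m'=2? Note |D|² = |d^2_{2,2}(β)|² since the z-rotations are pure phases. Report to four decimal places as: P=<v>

First d^2_{2,2}(β=0.7808), then the phase factors e^{-i(2)α} and e^{-i(2)γ}:
Half-angle: c=0.924757, s=0.380558. N=√(24·1·24·1)=24.000000
Admissible k: 0..0 (factorial args all ≥0)
  k=0: (−1)^0·24.0000/(24)·0.9248^4·0.3806^0 = +0.731325
d^2_{2,2}(0.7808) = +0.731325
|D^2_{2,2}|² = |d^2_{2,2}(β)|² = (+0.731325)² = 0.534836 (the z-rotation phases have unit modulus)

P=0.5348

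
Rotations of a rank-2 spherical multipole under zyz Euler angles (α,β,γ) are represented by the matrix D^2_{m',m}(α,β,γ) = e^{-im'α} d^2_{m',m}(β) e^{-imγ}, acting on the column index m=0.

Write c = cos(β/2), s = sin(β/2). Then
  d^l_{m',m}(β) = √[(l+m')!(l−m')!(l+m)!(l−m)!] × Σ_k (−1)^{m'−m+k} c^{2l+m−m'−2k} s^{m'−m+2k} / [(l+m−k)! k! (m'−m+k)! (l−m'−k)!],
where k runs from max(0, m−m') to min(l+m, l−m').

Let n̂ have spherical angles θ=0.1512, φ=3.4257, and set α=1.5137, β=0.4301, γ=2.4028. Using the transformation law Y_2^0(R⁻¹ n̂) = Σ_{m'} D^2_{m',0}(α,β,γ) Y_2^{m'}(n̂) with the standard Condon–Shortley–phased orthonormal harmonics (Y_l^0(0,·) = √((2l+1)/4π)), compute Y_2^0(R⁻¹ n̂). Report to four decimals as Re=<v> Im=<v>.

Re=0.4132 Im=0.0000

Need the full column D^2_{m',0} for m'=−2..2 at α=1.5137, β=0.4301, γ=2.4028.
cos(β/2)=0.976966, sin(β/2)=0.213396
d^2_{-2,0}: single k=2 term ⇒ +0.106465;  D = -0.105772+0.012131i
d^2_{-1,0}: k∈[1..2] ⇒ +0.487417 -0.023255 = +0.464162;  D = +0.026488+0.463405i
d^2_{0,0}: k∈[0..2] ⇒ +0.910998 -0.173857 +0.002074 = +0.739214;  D = +0.739214+0.000000i
d^2_{1,0}: k∈[0..1] ⇒ -0.487417 +0.023255 = -0.464162;  D = -0.026488+0.463405i
d^2_{2,0}: single k=0 term ⇒ +0.106465;  D = -0.105772-0.012131i
Y_2^{m'}(θ=0.1512,φ=3.4257) and Σ D·Y over m':
  (-0.1058+0.0121i)·(+0.0074-0.0047i)  (+0.0265+0.4634i)·(-0.1104+0.0322i)  (+0.7392+0.0000i)·(+0.6093+0.0000i)  (-0.0265+0.4634i)·(+0.1104+0.0322i)  (-0.1058-0.0121i)·(+0.0074+0.0047i)
Y_2^0(R⁻¹ n̂) = +0.413233-0.000000i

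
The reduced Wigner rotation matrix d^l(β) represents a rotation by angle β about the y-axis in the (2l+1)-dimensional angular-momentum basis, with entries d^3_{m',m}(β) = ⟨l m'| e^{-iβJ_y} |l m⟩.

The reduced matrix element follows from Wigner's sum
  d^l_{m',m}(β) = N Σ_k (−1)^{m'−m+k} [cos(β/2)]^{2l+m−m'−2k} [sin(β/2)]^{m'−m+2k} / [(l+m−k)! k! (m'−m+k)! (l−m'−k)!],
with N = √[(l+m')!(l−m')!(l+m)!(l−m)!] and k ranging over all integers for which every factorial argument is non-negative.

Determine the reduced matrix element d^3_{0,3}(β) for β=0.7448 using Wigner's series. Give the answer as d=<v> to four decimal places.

d^3_{0,3}(β=0.7448) via Wigner's sum:
Half-angle: c=0.931457, s=0.363852. N=√(6·6·720·1)=160.996894
k∈{3} keeps every argument non-negative
  k=3: (−1)^0·160.9969/(36)·0.9315^3·0.3639^3 = +0.174091
d^3_{0,3}(0.7448) = +0.174091

d=0.1741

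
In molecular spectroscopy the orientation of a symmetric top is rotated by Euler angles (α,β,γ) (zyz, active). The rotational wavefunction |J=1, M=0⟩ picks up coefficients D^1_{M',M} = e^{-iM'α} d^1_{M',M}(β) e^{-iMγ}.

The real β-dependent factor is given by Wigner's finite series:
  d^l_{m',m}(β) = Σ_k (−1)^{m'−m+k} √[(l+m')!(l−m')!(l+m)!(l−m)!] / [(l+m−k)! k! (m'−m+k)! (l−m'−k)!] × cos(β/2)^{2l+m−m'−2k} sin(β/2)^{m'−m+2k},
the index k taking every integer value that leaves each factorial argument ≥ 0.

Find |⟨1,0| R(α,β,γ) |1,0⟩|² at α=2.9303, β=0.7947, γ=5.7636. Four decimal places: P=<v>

P=0.4907

D^1_{0,0}(2.9303,0.7947,5.7636) = e^{-i·0·2.9303}·d^1_{0,0}(0.7947)·e^{-i·0·5.7636}. Compute d first:
Half-angle: c=0.922090, s=0.386976. N=√(1·1·1·1)=1.000000
Admissible k: 0..1 (factorial args all ≥0)
  k=0: (−1)^0·1.0000/(1)·0.9221^2·0.3870^0 = +0.850249
  k=1: (−1)^1·1.0000/(1)·0.9221^0·0.3870^2 = -0.149751
d^1_{0,0}(0.7947) = +0.850249 -0.149751 = +0.700499
|D^1_{0,0}|² = |d^1_{0,0}(β)|² = (+0.700499)² = 0.490699 (the z-rotation phases have unit modulus)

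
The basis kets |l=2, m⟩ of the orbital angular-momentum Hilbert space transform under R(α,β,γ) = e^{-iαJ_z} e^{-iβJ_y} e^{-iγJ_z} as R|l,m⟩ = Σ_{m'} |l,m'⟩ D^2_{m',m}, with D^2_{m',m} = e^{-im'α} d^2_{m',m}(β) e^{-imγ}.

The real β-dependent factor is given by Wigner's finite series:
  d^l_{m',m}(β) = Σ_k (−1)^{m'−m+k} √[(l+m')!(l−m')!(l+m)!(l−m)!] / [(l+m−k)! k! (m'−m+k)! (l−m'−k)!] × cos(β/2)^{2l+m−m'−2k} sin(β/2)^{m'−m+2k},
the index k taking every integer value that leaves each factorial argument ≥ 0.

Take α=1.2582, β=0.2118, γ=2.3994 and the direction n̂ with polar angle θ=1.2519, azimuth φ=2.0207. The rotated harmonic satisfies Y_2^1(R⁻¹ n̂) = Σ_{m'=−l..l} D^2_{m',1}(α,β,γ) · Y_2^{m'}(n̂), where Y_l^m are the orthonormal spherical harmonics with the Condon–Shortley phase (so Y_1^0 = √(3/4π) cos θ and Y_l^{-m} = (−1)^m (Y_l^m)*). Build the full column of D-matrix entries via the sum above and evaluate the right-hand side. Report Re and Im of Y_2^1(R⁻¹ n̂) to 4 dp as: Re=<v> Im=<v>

Re=0.0010 Im=0.3109

Need the full column D^2_{m',1} for m'=−2..2 at α=1.2582, β=0.2118, γ=2.3994.
cos(β/2)=0.994398, sin(β/2)=0.105702
d^2_{-2,1}: single k=3 term ⇒ +0.002349;  D = +0.002333+0.000274i
d^2_{-1,1}: k∈[2..3] ⇒ +0.033144 -0.000125 = +0.033020;  D = +0.013753-0.030019i
d^2_{0,1}: k∈[1..2] ⇒ +0.254589 -0.002877 = +0.251713;  D = -0.185509-0.170134i
d^2_{1,1}: k∈[0..1] ⇒ +0.977779 -0.033144 = +0.944635;  D = -0.821640+0.466093i
d^2_{2,1}: single k=0 term ⇒ -0.207871;  D = -0.041992-0.203586i
Y_2^{m'}(θ=1.2519,φ=2.0207) and Σ D·Y over m':
  (+0.0023+0.0003i)·(-0.2166+0.2728i)  (+0.0138-0.0300i)·(-0.1000-0.2071i)  (-0.1855-0.1701i)·(-0.2224+0.0000i)  (-0.8216+0.4661i)·(+0.1000-0.2071i)  (-0.0420-0.2036i)·(-0.2166-0.2728i)
Y_2^1(R⁻¹ n̂) = +0.000990+0.310900i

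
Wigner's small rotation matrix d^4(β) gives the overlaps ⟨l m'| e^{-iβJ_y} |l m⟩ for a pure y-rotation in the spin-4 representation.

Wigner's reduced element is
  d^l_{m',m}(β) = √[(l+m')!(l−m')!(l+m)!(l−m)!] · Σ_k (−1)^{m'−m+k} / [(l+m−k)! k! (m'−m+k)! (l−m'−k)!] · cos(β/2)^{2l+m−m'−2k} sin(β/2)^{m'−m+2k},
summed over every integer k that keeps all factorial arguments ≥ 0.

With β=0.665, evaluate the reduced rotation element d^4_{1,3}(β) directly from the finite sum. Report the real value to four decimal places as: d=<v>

d^4_{1,3}(β=0.665) via Wigner's sum:
c=cos(0.665/2)=0.945229, s=sin(0.665/2)=0.326407; N=√[120·6·5040·1]=1904.940944
k∈{2,3} keeps every argument non-negative
  k=2: (−1)^0·1904.9409/(240)·0.9452^6·0.3264^2 = +0.603132
  k=3: (−1)^1·1904.9409/(144)·0.9452^4·0.3264^4 = -0.119869
d^4_{1,3}(0.665) = +0.603132 -0.119869 = +0.483263

d=0.4833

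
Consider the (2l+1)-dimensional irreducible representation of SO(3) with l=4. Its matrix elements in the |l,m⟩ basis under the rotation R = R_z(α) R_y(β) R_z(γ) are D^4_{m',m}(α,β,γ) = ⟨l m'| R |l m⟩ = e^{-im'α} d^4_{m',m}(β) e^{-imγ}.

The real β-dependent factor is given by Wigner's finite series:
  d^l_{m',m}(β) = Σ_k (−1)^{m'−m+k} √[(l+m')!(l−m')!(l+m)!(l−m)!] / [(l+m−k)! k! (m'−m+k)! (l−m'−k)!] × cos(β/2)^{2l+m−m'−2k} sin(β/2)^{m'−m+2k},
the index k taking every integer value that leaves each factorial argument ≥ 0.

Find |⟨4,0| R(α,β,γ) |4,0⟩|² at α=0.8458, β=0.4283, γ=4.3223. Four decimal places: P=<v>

First d^4_{0,0}(β=0.4283), then the phase factors e^{-i(0)α} and e^{-i(0)γ}:
c=cos(0.4283/2)=0.977157, s=sin(0.4283/2)=0.212517; N=√[24·24·24·24]=576.000000
k∈{0,1,2,3,4} keeps every argument non-negative
  k=0: (−1)^0·576.0000/(576)·0.9772^8·0.2125^0 = +0.831220
  k=1: (−1)^1·576.0000/(36)·0.9772^6·0.2125^2 = -0.629063
  k=2: (−1)^2·576.0000/(16)·0.9772^4·0.2125^4 = +0.066948
  k=3: (−1)^3·576.0000/(36)·0.9772^2·0.2125^6 = -0.001407
  k=4: (−1)^4·576.0000/(576)·0.9772^0·0.2125^8 = +0.000004
d^4_{0,0}(0.4283) = +0.831220 -0.629063 +0.066948 -0.001407 +0.000004 = +0.267702
|D^4_{0,0}|² = |d^4_{0,0}(β)|² = (+0.267702)² = 0.071664 (the z-rotation phases have unit modulus)

P=0.0717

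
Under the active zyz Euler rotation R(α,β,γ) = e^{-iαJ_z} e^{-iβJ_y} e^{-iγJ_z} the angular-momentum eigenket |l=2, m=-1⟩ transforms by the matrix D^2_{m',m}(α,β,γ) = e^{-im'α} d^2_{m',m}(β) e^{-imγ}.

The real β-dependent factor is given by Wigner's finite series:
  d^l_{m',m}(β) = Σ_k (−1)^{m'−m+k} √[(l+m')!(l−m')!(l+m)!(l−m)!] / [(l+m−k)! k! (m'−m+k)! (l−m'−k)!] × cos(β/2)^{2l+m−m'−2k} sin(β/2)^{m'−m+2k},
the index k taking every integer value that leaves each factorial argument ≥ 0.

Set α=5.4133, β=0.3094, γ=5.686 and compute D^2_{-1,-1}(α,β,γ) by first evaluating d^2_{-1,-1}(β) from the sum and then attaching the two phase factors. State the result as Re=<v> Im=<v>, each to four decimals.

Split into d^2_{-1,-1}(β=0.3094) × two z-phases.
With c≡cos(β/2)=0.988058 and s≡sin(β/2)=0.154084, N=[1·6·1·6]^{1/2}=6.000000
Admissible k: 0..1 (factorial args all ≥0)
  k=0: (−1)^0·6.0000/(6)·0.9881^4·0.1541^0 = +0.953080
  k=1: (−1)^1·6.0000/(2)·0.9881^2·0.1541^2 = -0.069534
d^2_{-1,-1}(0.3094) = +0.953080 -0.069534 = +0.883546
D = (+0.644914-0.764255i)·(+0.883546)·(+0.826922-0.562317i) = +0.091482-0.878797i

Re=0.0915 Im=-0.8788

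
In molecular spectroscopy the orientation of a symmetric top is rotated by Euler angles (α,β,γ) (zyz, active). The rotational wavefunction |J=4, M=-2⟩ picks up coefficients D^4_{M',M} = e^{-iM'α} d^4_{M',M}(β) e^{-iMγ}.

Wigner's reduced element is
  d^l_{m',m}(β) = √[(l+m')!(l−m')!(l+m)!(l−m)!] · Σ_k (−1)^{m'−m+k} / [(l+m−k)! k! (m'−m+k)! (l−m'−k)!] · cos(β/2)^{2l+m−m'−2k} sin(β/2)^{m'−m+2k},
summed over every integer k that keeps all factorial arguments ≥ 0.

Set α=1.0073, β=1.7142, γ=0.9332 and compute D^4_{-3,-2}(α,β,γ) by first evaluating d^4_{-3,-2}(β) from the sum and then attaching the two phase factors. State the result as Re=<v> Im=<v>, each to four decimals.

Split into d^4_{-3,-2}(β=1.7142) × two z-phases.
c=cos(1.7142/2)=0.654632, s=sin(1.7142/2)=0.755947; N=√[1·5040·2·720]=2693.993318
k∈{1,2} keeps every argument non-negative
  k=1: (−1)^0·2693.9933/(720)·0.6546^7·0.7559^1 = +0.145726
  k=2: (−1)^1·2693.9933/(240)·0.6546^5·0.7559^3 = -0.582972
d^4_{-3,-2}(1.7142) = +0.145726 -0.582972 = -0.437245
D = (-0.992845+0.119407i)·(-0.437245)·(-0.291317+0.956626i) = -0.076520+0.430498i

Re=-0.0765 Im=0.4305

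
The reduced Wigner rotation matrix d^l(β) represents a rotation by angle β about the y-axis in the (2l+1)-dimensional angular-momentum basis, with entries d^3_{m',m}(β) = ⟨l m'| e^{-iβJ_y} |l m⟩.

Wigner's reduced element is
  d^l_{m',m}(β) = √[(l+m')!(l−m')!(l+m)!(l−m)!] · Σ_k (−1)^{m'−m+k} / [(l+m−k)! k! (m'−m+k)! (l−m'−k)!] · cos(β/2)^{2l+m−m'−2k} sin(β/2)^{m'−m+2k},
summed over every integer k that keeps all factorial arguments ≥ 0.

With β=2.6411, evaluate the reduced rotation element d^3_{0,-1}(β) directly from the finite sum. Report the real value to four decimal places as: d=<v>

d^3_{0,-1}(β=2.6411) via Wigner's sum:
c=cos(2.6411/2)=0.247643, s=sin(2.6411/2)=0.968851; N=√[6·6·2·24]=41.569219
k: max(0,(-1)−(0))=0 … min(3+(-1),3−(0))=2
  k=0: (−1)^1·41.5692/(12)·0.2476^5·0.9689^1 = -0.003126
  k=1: (−1)^2·41.5692/(4)·0.2476^3·0.9689^3 = +0.143536
  k=2: (−1)^3·41.5692/(12)·0.2476^1·0.9689^5 = -0.732322
d^3_{0,-1}(2.6411) = -0.003126 +0.143536 -0.732322 = -0.591912

d=-0.5919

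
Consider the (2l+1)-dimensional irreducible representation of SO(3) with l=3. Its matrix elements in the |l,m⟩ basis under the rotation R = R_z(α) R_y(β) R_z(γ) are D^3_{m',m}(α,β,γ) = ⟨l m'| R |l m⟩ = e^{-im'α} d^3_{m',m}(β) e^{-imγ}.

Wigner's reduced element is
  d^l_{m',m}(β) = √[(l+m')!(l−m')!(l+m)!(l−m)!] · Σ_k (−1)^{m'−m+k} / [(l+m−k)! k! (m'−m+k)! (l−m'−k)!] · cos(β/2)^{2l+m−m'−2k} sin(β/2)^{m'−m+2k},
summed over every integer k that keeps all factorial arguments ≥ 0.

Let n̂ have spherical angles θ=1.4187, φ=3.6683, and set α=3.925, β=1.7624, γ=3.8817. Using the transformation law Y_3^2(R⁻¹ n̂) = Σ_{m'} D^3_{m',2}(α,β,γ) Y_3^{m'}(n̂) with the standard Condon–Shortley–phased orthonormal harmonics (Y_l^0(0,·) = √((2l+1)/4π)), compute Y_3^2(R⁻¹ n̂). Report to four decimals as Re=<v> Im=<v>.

Need the full column D^3_{m',2} for m'=−3..3 at α=3.925, β=1.7624, γ=3.8817.
cos(β/2)=0.636226, sin(β/2)=0.771503
d^3_{-3,2}: single k=5 term ⇒ +0.425966;  D = -0.274672-0.325580i
d^3_{-2,2}: k∈[4..5] ⇒ +0.717039 -0.210875 = +0.506164;  D = +0.504267+0.043779i
d^3_{-1,2}: k∈[3..4] ⇒ +0.747957 -0.549919 = +0.198037;  D = -0.151874+0.127095i
d^3_{0,2}: k∈[2..3] ⇒ +0.534172 -0.785477 = -0.251305;  D = -0.022733+0.250275i
d^3_{1,2}: k∈[1..2] ⇒ +0.254328 -0.747957 = -0.493629;  D = -0.315288-0.379820i
d^3_{2,2}: k∈[0..1] ⇒ +0.066324 -0.487630 = -0.421306;  D = +0.419424+0.039781i
d^3_{3,2}: single k=0 term ⇒ -0.197002;  D = -0.152081+0.125223i
Y_3^{m'}(θ=1.4187,φ=3.6683) and Σ D·Y over m':
  (-0.2747-0.3256i)·(+0.0038+0.4029i)  (+0.5043+0.0438i)·(+0.0748-0.1315i)  (-0.1519+0.1271i)·(+0.2445-0.1422i)  (-0.0227+0.2503i)·(-0.1631+0.0000i)  (-0.3153-0.3798i)·(-0.2445-0.1422i)  (+0.4194+0.0398i)·(+0.0748+0.1315i)  (-0.1521+0.1252i)·(-0.0038+0.4029i)
Y_3^2(R⁻¹ n̂) = +0.157642-0.029046i

Re=0.1576 Im=-0.0290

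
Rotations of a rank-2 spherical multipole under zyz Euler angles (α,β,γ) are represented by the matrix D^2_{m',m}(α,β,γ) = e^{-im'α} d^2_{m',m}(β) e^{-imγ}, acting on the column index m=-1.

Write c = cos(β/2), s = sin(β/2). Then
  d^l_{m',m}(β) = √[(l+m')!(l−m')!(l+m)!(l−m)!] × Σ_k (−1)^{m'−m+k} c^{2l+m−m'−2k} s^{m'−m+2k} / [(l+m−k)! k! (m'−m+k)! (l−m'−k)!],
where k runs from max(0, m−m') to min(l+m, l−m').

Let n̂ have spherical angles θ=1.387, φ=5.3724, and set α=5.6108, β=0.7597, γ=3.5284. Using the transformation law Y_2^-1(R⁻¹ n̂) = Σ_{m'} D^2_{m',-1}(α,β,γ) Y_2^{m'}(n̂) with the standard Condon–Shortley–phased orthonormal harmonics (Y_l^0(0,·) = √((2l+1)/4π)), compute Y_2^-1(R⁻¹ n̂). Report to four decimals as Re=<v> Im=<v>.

Need the full column D^2_{m',-1} for m'=−2..2 at α=5.6108, β=0.7597, γ=3.5284.
cos(β/2)=0.928720, sin(β/2)=0.370781
d^2_{-2,-1}: single k=1 term ⇒ +0.594022;  D = -0.341674+0.485923i
d^2_{-1,-1}: k∈[0..1] ⇒ +0.743943 -0.355735 = +0.388208;  D = -0.372485+0.109363i
d^2_{0,-1}: k∈[0..1] ⇒ -0.727525 +0.115961 = -0.611564;  D = +0.566380+0.230702i
d^2_{1,-1}: k∈[0..1] ⇒ +0.355735 -0.018900 = +0.336834;  D = -0.164906-0.293706i
d^2_{2,-1}: single k=0 term ⇒ -0.094682;  D = -0.015158+0.093461i
Y_2^{m'}(θ=1.387,φ=5.3724) and Σ D·Y over m':
  (-0.3417+0.4859i)·(-0.0927+0.3617i)  (-0.3725+0.1094i)·(+0.0851+0.1097i)  (+0.5664+0.2307i)·(-0.2838+0.0000i)  (-0.1649-0.2937i)·(-0.0851+0.1097i)  (-0.0152+0.0935i)·(-0.0927-0.3617i)
Y_2^-1(R⁻¹ n̂) = -0.267072-0.261877i

Re=-0.2671 Im=-0.2619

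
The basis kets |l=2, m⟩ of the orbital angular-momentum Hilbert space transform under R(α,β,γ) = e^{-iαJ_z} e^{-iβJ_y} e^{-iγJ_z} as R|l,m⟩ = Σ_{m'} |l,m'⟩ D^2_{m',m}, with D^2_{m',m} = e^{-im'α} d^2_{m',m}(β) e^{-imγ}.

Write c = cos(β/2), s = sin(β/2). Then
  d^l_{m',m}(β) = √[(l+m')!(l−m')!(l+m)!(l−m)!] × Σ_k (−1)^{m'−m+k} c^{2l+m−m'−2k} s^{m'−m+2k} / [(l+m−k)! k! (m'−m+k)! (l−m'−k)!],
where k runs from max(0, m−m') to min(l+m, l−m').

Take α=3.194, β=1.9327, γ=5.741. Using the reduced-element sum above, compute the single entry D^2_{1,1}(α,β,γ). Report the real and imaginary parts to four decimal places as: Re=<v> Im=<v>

Re=0.4868 Im=0.2595

First d^2_{1,1}(β=1.9327), then the phase factors e^{-i(1)α} and e^{-i(1)γ}:
With c≡cos(β/2)=0.568307 and s≡sin(β/2)=0.822817, N=[6·1·6·1]^{1/2}=6.000000
The bounds max(0,m−m')=0 and min(l+m,l−m')=1 give 2 terms
  k=0: (−1)^0·6.0000/(6)·0.5683^4·0.8228^0 = +0.104311
  k=1: (−1)^1·6.0000/(2)·0.5683^2·0.8228^2 = -0.655984
d^2_{1,1}(1.9327) = +0.104311 -0.655984 = -0.551673
D = (-0.998627+0.052383i)·(-0.551673)·(+0.856583+0.516009i) = +0.486816+0.259523i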